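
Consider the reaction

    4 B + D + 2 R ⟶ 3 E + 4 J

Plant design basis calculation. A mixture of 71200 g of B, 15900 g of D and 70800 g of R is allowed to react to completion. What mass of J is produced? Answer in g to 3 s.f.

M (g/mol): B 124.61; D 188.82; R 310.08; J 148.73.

50100 g

n(B) = 71200 / 124.61 = 571.4 mol
n(D) = 15900 / 188.82 = 84.21 mol
n(R) = 70800 / 310.08 = 228.3 mol
n/ν → B: 142.9, D: 84.21, R: 114.2; D is limiting.
n(J) = (4/1) × 84.21 = 336.8 mol
mass = 336.8 × 148.73 = 50090 g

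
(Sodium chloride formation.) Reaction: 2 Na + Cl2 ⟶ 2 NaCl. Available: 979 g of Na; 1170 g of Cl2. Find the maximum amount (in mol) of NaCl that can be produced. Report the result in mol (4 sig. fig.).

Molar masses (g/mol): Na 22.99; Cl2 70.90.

n(Na) = 979.0 / 22.99 = 42.58 mol
n(Cl2) = 1170 / 70.90 = 16.50 mol
n/ν for Na = 42.58/2 = 21.29
n/ν for Cl2 = 16.50/1 = 16.50
Smallest n/ν is Cl2 → limiting reagent.
n(NaCl) = (2/1) × 16.50 = 33.00 mol

33.00 mol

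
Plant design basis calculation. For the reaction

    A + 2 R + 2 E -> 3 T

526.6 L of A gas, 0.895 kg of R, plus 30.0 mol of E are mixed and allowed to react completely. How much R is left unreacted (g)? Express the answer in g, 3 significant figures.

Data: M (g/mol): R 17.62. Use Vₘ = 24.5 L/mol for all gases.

n(A) = 526.6 / 24.5 = 21.49 mol
n(R) = 0.8950×1000 / 17.62 = 50.79 mol
n(E) = 30.00 mol
n/ν for A = 21.49/1 = 21.49
n/ν for R = 50.79/2 = 25.40
n/ν for E = 30.00/2 = 15.00
Smallest n/ν is E → limiting reagent.
R consumed = (2/2) × 30.00 = 30.00 mol
R remaining = 50.79 − 30.00 = 20.79 mol
mass = 20.79 × 17.62 = 366.3 g

366 g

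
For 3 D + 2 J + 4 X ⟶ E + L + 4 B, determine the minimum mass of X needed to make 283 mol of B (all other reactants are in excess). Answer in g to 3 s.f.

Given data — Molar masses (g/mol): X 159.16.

45000 g

n(B) = 283.0 mol
n(X) = (4/4) × 283.0 = 283.0 mol
mass = 283.0 × 159.16 = 45040 g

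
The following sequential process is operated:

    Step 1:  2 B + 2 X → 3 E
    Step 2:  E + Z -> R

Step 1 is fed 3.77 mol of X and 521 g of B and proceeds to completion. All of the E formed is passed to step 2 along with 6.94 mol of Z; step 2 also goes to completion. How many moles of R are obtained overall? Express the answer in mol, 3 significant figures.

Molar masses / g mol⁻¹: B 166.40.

Step 1:
n(X) = 3.770 mol
n(B) = 521.0 / 166.40 = 3.131 mol
n/ν → X: 1.885, B: 1.566; B is limiting.
n(E) produced = (3/2) × 3.131 = 4.697 mol
Step 2:
n(E) available = 4.697 mol
n(Z) = 6.940 mol
n/ν → E: 4.697, Z: 6.940; E is limiting.
n(R) = (1/1) × 4.697 = 4.697 mol

4.70 mol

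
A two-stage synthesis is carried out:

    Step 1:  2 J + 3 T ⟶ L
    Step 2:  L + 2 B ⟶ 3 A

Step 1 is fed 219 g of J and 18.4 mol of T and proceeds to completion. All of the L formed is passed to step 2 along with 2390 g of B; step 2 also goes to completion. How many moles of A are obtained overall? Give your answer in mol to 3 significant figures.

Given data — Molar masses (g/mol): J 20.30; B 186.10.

Step 1:
n(J) = 219.0 / 20.30 = 10.79 mol
n(T) = 18.40 mol
n/ν for J = 10.79/2 = 5.395
n/ν for T = 18.40/3 = 6.133
Smallest n/ν is J → limiting reagent.
n(L) produced = (1/2) × 10.79 = 5.395 mol
Step 2:
n(L) available = 5.395 mol
n(B) = 2390 / 186.10 = 12.84 mol
n/ν for L = 5.395/1 = 5.395
n/ν for B = 12.84/2 = 6.420
Smallest n/ν is L → limiting reagent.
n(A) = (3/1) × 5.395 = 16.19 mol

16.2 mol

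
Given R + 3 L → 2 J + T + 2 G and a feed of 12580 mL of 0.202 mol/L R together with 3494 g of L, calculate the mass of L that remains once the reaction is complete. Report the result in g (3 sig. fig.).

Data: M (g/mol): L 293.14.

1260 g

n(R) = 0.202 × 12580/1000 = 2.541 mol
n(L) = 3494 / 293.14 = 11.92 mol
n/ν for R = 2.541/1 = 2.541
n/ν for L = 11.92/3 = 3.973
Smallest n/ν is R → limiting reagent.
L consumed = (3/1) × 2.541 = 7.623 mol
L remaining = 11.92 − 7.623 = 4.297 mol
mass = 4.297 × 293.14 = 1260 g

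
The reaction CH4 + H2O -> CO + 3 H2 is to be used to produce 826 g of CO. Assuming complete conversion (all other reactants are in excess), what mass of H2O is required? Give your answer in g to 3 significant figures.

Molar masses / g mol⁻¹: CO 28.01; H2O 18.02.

531 g

n(CO) = 826 / 28.01 = 29.49 mol
n(H2O) = (1/1) × 29.49 = 29.49 mol
mass = 29.49 × 18.02 = 531.4 g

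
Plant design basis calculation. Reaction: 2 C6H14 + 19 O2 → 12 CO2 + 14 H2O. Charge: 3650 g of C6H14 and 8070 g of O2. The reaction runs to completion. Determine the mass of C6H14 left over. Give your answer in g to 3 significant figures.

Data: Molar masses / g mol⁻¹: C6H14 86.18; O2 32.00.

n(C6H14) = 3650 / 86.18 = 42.35 mol
n(O2) = 8070 / 32.00 = 252.2 mol
n/ν → C6H14: 21.18, O2: 13.27; O2 is limiting.
C6H14 consumed = (2/19) × 252.2 = 26.55 mol
C6H14 remaining = 42.35 − 26.55 = 15.80 mol
mass = 15.80 × 86.18 = 1362 g

1360 g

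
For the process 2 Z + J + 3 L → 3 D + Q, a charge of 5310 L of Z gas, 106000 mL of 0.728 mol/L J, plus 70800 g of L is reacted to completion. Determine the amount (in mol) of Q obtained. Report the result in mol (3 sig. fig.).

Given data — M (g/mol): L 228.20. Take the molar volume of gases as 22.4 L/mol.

77.2 mol

n(Z) = 5310 / 22.4 = 237.1 mol
n(J) = 0.728 × 106000/1000 = 77.17 mol
n(L) = 70800 / 228.20 = 310.3 mol
n/ν → Z: 118.6, J: 77.17, L: 103.4; J is limiting.
n(Q) = (1/1) × 77.17 = 77.17 mol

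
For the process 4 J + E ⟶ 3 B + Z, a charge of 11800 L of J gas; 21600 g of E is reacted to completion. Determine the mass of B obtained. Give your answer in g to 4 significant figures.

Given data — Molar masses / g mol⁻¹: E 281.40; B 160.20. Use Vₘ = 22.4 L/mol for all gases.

36890 g

n(J) = 11800 / 22.4 = 526.8 mol
n(E) = 21600 / 281.40 = 76.76 mol
n/ν → J: 131.7, E: 76.76; E is limiting.
n(B) = (3/1) × 76.76 = 230.3 mol
mass = 230.3 × 160.20 = 36890 g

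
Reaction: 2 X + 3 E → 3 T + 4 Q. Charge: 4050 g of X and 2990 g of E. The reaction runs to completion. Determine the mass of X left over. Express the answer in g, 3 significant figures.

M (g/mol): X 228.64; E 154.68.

1100 g

n(X) = 4050 / 228.64 = 17.71 mol
n(E) = 2990 / 154.68 = 19.33 mol
n/ν for X = 17.71/2 = 8.855
n/ν for E = 19.33/3 = 6.443
Smallest n/ν is E → limiting reagent.
X consumed = (2/3) × 19.33 = 12.89 mol
X remaining = 17.71 − 12.89 = 4.820 mol
mass = 4.820 × 228.64 = 1102 g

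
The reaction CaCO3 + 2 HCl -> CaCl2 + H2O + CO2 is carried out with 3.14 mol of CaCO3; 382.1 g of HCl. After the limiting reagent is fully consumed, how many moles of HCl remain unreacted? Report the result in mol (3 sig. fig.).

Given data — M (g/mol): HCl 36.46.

4.20 mol

n(CaCO3) = 3.140 mol
n(HCl) = 382.1 / 36.46 = 10.48 mol
n/ν → CaCO3: 3.140, HCl: 5.240; CaCO3 is limiting.
HCl consumed = (2/1) × 3.140 = 6.280 mol
HCl remaining = 10.48 − 6.280 = 4.200 mol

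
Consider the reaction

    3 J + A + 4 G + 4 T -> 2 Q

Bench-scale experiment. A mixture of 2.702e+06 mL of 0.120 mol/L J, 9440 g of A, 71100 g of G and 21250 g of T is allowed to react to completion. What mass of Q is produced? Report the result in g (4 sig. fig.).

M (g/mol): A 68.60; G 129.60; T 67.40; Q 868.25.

136900 g

n(J) = 0.120 × 2.702e+06/1000 = 324.2 mol
n(A) = 9440 / 68.60 = 137.6 mol
n(G) = 71100 / 129.60 = 548.6 mol
n(T) = 21250 / 67.40 = 315.3 mol
n/ν → J: 108.1, A: 137.6, G: 137.2, T: 78.83; T is limiting.
n(Q) = (2/4) × 315.3 = 157.7 mol
mass = 157.7 × 868.25 = 136900 g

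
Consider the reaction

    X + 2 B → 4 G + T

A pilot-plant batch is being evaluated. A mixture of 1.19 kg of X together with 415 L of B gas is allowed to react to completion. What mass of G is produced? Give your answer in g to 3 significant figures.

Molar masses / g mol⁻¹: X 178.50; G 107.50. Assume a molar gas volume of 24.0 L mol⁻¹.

n(X) = 1.190×1000 / 178.50 = 6.667 mol
n(B) = 415.0 / 24.0 = 17.29 mol
n/ν → X: 6.667, B: 8.645; X is limiting.
n(G) = (4/1) × 6.667 = 26.67 mol
mass = 26.67 × 107.50 = 2867 g

2870 g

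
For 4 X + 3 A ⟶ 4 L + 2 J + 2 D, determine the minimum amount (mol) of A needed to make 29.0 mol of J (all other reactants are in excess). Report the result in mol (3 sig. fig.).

n(J) = 29.00 mol
n(A) = (3/2) × 29.00 = 43.50 mol

43.5 mol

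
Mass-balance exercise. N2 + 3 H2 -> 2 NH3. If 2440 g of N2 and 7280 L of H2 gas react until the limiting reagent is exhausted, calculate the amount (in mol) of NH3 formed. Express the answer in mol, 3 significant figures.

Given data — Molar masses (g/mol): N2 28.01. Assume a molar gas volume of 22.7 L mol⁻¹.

174 mol

n(N2) = 2440 / 28.01 = 87.11 mol
n(H2) = 7280 / 22.7 = 320.7 mol
n/ν → N2: 87.11, H2: 106.9; N2 is limiting.
n(NH3) = (2/1) × 87.11 = 174.2 mol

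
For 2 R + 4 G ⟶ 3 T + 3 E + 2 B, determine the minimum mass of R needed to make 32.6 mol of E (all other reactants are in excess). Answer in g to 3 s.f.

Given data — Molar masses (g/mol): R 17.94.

390 g

n(E) = 32.60 mol
n(R) = (2/3) × 32.60 = 21.73 mol
mass = 21.73 × 17.94 = 389.8 g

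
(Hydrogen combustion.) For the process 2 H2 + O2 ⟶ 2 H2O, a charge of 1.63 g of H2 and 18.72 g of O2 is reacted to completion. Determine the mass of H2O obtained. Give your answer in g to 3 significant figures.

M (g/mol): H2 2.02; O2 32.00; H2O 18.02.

14.5 g

n(H2) = 1.630 / 2.02 = 0.8069 mol
n(O2) = 18.72 / 32.00 = 0.5850 mol
n/ν for H2 = 0.8069/2 = 0.4035
n/ν for O2 = 0.5850/1 = 0.5850
Smallest n/ν is H2 → limiting reagent.
n(H2O) = (2/2) × 0.8069 = 0.8069 mol
mass = 0.8069 × 18.02 = 14.54 g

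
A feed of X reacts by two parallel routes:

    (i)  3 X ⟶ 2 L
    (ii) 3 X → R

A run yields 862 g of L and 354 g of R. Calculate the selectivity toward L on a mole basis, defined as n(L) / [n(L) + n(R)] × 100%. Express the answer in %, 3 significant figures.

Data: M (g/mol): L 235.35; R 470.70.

n(L) = 862 / 235.35 = 3.663 mol
n(R) = 354 / 470.70 = 0.7521 mol
selectivity = 3.663/(3.663+0.7521) × 100 = 82.97 %

83.0 %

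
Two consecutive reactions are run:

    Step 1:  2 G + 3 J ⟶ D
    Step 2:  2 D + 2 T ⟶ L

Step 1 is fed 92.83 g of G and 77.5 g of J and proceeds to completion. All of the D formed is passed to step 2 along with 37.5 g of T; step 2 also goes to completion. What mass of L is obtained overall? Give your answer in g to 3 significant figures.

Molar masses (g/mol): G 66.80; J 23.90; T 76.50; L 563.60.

138 g

Step 1:
n(G) = 92.83 / 66.80 = 1.390 mol
n(J) = 77.50 / 23.90 = 3.243 mol
n/ν for G = 1.390/2 = 0.6950
n/ν for J = 3.243/3 = 1.081
Smallest n/ν is G → limiting reagent.
n(D) produced = (1/2) × 1.390 = 0.6950 mol
Step 2:
n(D) available = 0.6950 mol
n(T) = 37.50 / 76.50 = 0.4902 mol
n/ν for D = 0.6950/2 = 0.3475
n/ν for T = 0.4902/2 = 0.2451
Smallest n/ν is T → limiting reagent.
n(L) = (1/2) × 0.4902 = 0.2451 mol
mass = 0.2451 × 563.60 = 138.1 g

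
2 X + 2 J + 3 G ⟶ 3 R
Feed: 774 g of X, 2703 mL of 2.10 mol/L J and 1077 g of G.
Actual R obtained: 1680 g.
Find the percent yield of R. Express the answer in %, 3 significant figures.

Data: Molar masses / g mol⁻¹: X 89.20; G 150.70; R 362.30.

n(X) = 774.0 / 89.20 = 8.677 mol
n(J) = 2.10 × 2703/1000 = 5.676 mol
n(G) = 1077 / 150.70 = 7.147 mol
n/ν for X = 8.677/2 = 4.339
n/ν for J = 5.676/2 = 2.838
n/ν for G = 7.147/3 = 2.382
Smallest n/ν is G → limiting reagent.
theoretical n(R) = (3/3) × 7.147 = 7.147 mol → 2589 g
% yield = 1680 / 2589 × 100 = 64.89 %

64.9 %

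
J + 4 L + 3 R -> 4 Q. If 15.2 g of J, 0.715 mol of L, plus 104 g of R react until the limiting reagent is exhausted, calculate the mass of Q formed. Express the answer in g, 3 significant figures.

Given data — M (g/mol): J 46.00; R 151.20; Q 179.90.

n(J) = 15.20 / 46.00 = 0.3304 mol
n(L) = 0.7150 mol
n(R) = 104.0 / 151.20 = 0.6878 mol
n/ν for J = 0.3304/1 = 0.3304
n/ν for L = 0.7150/4 = 0.1788
n/ν for R = 0.6878/3 = 0.2293
Smallest n/ν is L → limiting reagent.
n(Q) = (4/4) × 0.7150 = 0.7150 mol
mass = 0.7150 × 179.90 = 128.6 g

129 g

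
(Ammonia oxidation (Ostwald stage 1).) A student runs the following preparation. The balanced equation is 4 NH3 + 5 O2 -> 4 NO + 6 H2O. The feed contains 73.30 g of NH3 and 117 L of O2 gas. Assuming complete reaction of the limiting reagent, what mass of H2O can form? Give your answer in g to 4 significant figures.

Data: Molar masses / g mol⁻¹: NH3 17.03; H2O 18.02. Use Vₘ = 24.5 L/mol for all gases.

n(NH3) = 73.30 / 17.03 = 4.304 mol
n(O2) = 117.0 / 24.5 = 4.776 mol
n/ν for NH3 = 4.304/4 = 1.076
n/ν for O2 = 4.776/5 = 0.9552
Smallest n/ν is O2 → limiting reagent.
n(H2O) = (6/5) × 4.776 = 5.731 mol
mass = 5.731 × 18.02 = 103.3 g

103.3 g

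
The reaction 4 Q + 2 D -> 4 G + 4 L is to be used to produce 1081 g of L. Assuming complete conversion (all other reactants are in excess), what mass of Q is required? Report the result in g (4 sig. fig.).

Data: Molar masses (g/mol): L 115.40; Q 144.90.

1357 g

n(L) = 1081 / 115.40 = 9.367 mol
n(Q) = (4/4) × 9.367 = 9.367 mol
mass = 9.367 × 144.90 = 1357 g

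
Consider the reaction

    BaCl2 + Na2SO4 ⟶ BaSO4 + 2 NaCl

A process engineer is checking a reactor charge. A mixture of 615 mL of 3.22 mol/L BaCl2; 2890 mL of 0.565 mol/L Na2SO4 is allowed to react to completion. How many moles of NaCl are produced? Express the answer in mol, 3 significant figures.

3.27 mol

n(BaCl2) = 3.22 × 615.0/1000 = 1.980 mol
n(Na2SO4) = 0.565 × 2890/1000 = 1.633 mol
n/ν for BaCl2 = 1.980/1 = 1.980
n/ν for Na2SO4 = 1.633/1 = 1.633
Smallest n/ν is Na2SO4 → limiting reagent.
n(NaCl) = (2/1) × 1.633 = 3.266 mol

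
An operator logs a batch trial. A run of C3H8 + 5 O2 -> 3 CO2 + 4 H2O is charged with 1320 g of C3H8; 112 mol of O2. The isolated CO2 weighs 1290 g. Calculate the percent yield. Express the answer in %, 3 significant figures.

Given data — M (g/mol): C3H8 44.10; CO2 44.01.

43.6 %

n(C3H8) = 1320 / 44.10 = 29.93 mol
n(O2) = 112.0 mol
n/ν for C3H8 = 29.93/1 = 29.93
n/ν for O2 = 112.0/5 = 22.40
Smallest n/ν is O2 → limiting reagent.
theoretical n(CO2) = (3/5) × 112.0 = 67.20 mol → 2957 g
% yield = 1290 / 2957 × 100 = 43.63 %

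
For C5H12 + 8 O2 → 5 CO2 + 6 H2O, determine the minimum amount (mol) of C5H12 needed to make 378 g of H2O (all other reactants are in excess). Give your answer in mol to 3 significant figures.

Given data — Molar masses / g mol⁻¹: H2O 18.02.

3.50 mol

n(H2O) = 378 / 18.02 = 20.98 mol
n(C5H12) = (1/6) × 20.98 = 3.497 mol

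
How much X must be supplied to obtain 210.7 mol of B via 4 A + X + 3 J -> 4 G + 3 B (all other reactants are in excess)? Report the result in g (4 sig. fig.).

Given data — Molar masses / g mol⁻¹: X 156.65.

n(B) = 210.7 mol
n(X) = (1/3) × 210.7 = 70.23 mol
mass = 70.23 × 156.65 = 11000 g

11000 g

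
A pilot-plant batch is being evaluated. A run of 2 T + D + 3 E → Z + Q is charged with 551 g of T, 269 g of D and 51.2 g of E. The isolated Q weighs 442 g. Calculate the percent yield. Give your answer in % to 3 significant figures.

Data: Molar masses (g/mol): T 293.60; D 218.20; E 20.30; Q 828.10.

63.5 %

n(T) = 551.0 / 293.60 = 1.877 mol
n(D) = 269.0 / 218.20 = 1.233 mol
n(E) = 51.20 / 20.30 = 2.522 mol
n/ν for T = 1.877/2 = 0.9385
n/ν for D = 1.233/1 = 1.233
n/ν for E = 2.522/3 = 0.8407
Smallest n/ν is E → limiting reagent.
theoretical n(Q) = (1/3) × 2.522 = 0.8407 mol → 696.2 g
% yield = 442 / 696.2 × 100 = 63.49 %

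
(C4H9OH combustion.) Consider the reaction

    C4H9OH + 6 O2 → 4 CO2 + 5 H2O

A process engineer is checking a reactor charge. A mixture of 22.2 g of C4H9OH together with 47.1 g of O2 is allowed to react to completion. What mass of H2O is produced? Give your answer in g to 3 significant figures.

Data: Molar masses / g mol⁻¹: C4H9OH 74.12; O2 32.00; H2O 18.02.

n(C4H9OH) = 22.20 / 74.12 = 0.2995 mol
n(O2) = 47.10 / 32.00 = 1.472 mol
n/ν → C4H9OH: 0.2995, O2: 0.2453; O2 is limiting.
n(H2O) = (5/6) × 1.472 = 1.227 mol
mass = 1.227 × 18.02 = 22.11 g

22.1 g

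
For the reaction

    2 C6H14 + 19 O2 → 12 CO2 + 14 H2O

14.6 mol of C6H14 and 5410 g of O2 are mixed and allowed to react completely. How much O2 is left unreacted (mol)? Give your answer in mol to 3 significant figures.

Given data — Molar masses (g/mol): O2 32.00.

n(C6H14) = 14.60 mol
n(O2) = 5410 / 32.00 = 169.1 mol
n/ν → C6H14: 7.300, O2: 8.900; C6H14 is limiting.
O2 consumed = (19/2) × 14.60 = 138.7 mol
O2 remaining = 169.1 − 138.7 = 30.40 mol

30.4 mol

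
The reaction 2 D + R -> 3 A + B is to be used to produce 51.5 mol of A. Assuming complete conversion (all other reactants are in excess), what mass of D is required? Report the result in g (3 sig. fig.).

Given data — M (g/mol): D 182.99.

6280 g

n(A) = 51.50 mol
n(D) = (2/3) × 51.50 = 34.33 mol
mass = 34.33 × 182.99 = 6282 g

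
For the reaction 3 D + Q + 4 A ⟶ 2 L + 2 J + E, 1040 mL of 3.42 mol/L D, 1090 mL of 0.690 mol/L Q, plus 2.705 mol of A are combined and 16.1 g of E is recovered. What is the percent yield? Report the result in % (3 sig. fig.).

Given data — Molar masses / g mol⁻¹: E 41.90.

n(D) = 3.42 × 1040/1000 = 3.557 mol
n(Q) = 0.690 × 1090/1000 = 0.7521 mol
n(A) = 2.705 mol
n/ν → D: 1.186, Q: 0.7521, A: 0.6763; A is limiting.
theoretical n(E) = (1/4) × 2.705 = 0.6763 mol → 28.34 g
% yield = 16.1 / 28.34 × 100 = 56.81 %

56.8 %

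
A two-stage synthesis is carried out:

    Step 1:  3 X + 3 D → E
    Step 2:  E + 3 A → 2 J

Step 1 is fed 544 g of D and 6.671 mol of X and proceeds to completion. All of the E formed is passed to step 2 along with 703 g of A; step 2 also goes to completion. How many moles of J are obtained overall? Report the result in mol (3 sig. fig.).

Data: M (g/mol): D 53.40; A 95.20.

Step 1:
n(D) = 544.0 / 53.40 = 10.19 mol
n(X) = 6.671 mol
n/ν → D: 3.397, X: 2.224; X is limiting.
n(E) produced = (1/3) × 6.671 = 2.224 mol
Step 2:
n(E) available = 2.224 mol
n(A) = 703.0 / 95.20 = 7.384 mol
n/ν → E: 2.224, A: 2.461; E is limiting.
n(J) = (2/1) × 2.224 = 4.448 mol

4.45 mol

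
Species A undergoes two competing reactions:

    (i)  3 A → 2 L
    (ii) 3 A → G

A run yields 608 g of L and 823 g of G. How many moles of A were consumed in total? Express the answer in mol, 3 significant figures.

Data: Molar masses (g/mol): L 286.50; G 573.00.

n(L) = 608 / 286.50 = 2.122 mol
n(G) = 823 / 573.00 = 1.436 mol
n(A) via (i) = (3/2)×2.122 = 3.183 mol
n(A) via (ii) = (3/1)×1.436 = 4.308 mol
total n(A) = 3.183 + 4.308 = 7.491 mol

7.49 mol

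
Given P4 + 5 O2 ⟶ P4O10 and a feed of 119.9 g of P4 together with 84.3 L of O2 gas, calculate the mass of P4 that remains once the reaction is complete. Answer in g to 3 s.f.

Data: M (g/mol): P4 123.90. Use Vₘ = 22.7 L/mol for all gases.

n(P4) = 119.9 / 123.90 = 0.9677 mol
n(O2) = 84.30 / 22.7 = 3.714 mol
n/ν for P4 = 0.9677/1 = 0.9677
n/ν for O2 = 3.714/5 = 0.7428
Smallest n/ν is O2 → limiting reagent.
P4 consumed = (1/5) × 3.714 = 0.7428 mol
P4 remaining = 0.9677 − 0.7428 = 0.2249 mol
mass = 0.2249 × 123.90 = 27.87 g

27.9 g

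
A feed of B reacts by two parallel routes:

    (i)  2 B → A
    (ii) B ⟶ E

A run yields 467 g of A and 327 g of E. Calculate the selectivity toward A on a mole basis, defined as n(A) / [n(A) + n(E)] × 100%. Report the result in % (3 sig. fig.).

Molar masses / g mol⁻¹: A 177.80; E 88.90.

41.7 %

n(A) = 467 / 177.80 = 2.627 mol
n(E) = 327 / 88.90 = 3.678 mol
selectivity = 2.627/(2.627+3.678) × 100 = 41.67 %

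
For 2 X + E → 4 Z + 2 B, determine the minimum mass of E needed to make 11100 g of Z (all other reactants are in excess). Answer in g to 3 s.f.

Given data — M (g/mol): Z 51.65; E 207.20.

n(Z) = 11100 / 51.65 = 214.9 mol
n(E) = (1/4) × 214.9 = 53.73 mol
mass = 53.73 × 207.20 = 11130 g

11100 g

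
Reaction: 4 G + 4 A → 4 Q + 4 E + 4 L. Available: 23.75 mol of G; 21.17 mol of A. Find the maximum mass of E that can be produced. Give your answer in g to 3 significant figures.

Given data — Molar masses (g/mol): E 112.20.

n(G) = 23.75 mol
n(A) = 21.17 mol
n/ν for G = 23.75/4 = 5.938
n/ν for A = 21.17/4 = 5.293
Smallest n/ν is A → limiting reagent.
n(E) = (4/4) × 21.17 = 21.17 mol
mass = 21.17 × 112.20 = 2375 g

2380 g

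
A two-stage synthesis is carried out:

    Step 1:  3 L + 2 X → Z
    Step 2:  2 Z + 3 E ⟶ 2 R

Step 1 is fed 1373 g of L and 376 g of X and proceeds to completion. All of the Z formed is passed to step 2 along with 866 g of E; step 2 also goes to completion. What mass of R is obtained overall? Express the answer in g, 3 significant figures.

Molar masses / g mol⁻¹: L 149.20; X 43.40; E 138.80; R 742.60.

Step 1:
n(L) = 1373 / 149.20 = 9.202 mol
n(X) = 376.0 / 43.40 = 8.664 mol
n/ν → L: 3.067, X: 4.332; L is limiting.
n(Z) produced = (1/3) × 9.202 = 3.067 mol
Step 2:
n(Z) available = 3.067 mol
n(E) = 866.0 / 138.80 = 6.239 mol
n/ν → Z: 1.534, E: 2.080; Z is limiting.
n(R) = (2/2) × 3.067 = 3.067 mol
mass = 3.067 × 742.60 = 2278 g

2280 g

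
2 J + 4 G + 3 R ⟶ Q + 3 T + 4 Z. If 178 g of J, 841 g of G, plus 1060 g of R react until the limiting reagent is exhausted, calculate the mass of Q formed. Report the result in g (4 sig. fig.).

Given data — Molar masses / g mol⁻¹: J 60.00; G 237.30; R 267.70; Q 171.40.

n(J) = 178.0 / 60.00 = 2.967 mol
n(G) = 841.0 / 237.30 = 3.544 mol
n(R) = 1060 / 267.70 = 3.960 mol
n/ν for J = 2.967/2 = 1.484
n/ν for G = 3.544/4 = 0.8860
n/ν for R = 3.960/3 = 1.320
Smallest n/ν is G → limiting reagent.
n(Q) = (1/4) × 3.544 = 0.8860 mol
mass = 0.8860 × 171.40 = 151.9 g

151.9 g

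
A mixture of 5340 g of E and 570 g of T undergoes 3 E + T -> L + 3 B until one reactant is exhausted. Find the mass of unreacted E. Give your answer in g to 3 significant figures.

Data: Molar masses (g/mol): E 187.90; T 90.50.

n(E) = 5340 / 187.90 = 28.42 mol
n(T) = 570.0 / 90.50 = 6.298 mol
n/ν → E: 9.473, T: 6.298; T is limiting.
E consumed = (3/1) × 6.298 = 18.89 mol
E remaining = 28.42 − 18.89 = 9.530 mol
mass = 9.530 × 187.90 = 1791 g

1790 g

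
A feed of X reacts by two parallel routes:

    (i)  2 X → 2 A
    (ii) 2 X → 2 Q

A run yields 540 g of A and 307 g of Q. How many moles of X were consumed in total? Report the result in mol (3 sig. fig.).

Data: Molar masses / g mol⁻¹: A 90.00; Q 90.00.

9.41 mol

n(A) = 540 / 90.00 = 6.000 mol
n(Q) = 307 / 90.00 = 3.411 mol
n(X) via (i) = (2/2)×6.000 = 6.000 mol
n(X) via (ii) = (2/2)×3.411 = 3.411 mol
total n(X) = 6.000 + 3.411 = 9.411 mol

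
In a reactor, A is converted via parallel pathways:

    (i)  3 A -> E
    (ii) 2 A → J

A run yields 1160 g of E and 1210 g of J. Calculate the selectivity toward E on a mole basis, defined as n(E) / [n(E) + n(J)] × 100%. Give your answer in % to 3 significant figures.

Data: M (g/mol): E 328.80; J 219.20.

39.0 %

n(E) = 1160 / 328.80 = 3.528 mol
n(J) = 1210 / 219.20 = 5.520 mol
selectivity = 3.528/(3.528+5.520) × 100 = 38.99 %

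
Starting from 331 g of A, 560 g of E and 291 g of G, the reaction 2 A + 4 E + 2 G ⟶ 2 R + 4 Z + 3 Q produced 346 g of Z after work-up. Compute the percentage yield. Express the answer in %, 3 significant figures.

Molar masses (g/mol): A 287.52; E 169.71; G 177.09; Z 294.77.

51.0 %

n(A) = 331.0 / 287.52 = 1.151 mol
n(E) = 560.0 / 169.71 = 3.300 mol
n(G) = 291.0 / 177.09 = 1.643 mol
n/ν for A = 1.151/2 = 0.5755
n/ν for E = 3.300/4 = 0.8250
n/ν for G = 1.643/2 = 0.8215
Smallest n/ν is A → limiting reagent.
theoretical n(Z) = (4/2) × 1.151 = 2.302 mol → 678.6 g
% yield = 346 / 678.6 × 100 = 50.99 %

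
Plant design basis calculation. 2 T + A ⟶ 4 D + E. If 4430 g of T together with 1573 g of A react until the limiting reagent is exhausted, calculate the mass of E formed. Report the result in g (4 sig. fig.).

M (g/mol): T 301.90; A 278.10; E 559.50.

3165 g

n(T) = 4430 / 301.90 = 14.67 mol
n(A) = 1573 / 278.10 = 5.656 mol
n/ν for T = 14.67/2 = 7.335
n/ν for A = 5.656/1 = 5.656
Smallest n/ν is A → limiting reagent.
n(E) = (1/1) × 5.656 = 5.656 mol
mass = 5.656 × 559.50 = 3165 g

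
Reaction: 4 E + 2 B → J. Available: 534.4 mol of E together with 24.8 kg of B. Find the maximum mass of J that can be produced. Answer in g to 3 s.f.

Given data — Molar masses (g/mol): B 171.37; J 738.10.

n(E) = 534.4 mol
n(B) = 24.80×1000 / 171.37 = 144.7 mol
n/ν for E = 534.4/4 = 133.6
n/ν for B = 144.7/2 = 72.35
Smallest n/ν is B → limiting reagent.
n(J) = (1/2) × 144.7 = 72.35 mol
mass = 72.35 × 738.10 = 53400 g

53400 g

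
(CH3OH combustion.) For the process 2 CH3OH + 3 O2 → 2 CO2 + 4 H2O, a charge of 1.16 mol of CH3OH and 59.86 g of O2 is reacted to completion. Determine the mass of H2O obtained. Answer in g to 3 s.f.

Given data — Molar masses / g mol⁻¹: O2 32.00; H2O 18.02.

n(CH3OH) = 1.160 mol
n(O2) = 59.86 / 32.00 = 1.871 mol
n/ν for CH3OH = 1.160/2 = 0.5800
n/ν for O2 = 1.871/3 = 0.6237
Smallest n/ν is CH3OH → limiting reagent.
n(H2O) = (4/2) × 1.160 = 2.320 mol
mass = 2.320 × 18.02 = 41.81 g

41.8 g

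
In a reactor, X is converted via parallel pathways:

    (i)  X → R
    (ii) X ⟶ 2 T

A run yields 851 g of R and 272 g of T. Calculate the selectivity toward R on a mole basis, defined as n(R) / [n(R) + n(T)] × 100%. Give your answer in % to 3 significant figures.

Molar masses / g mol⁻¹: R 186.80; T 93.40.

n(R) = 851 / 186.80 = 4.556 mol
n(T) = 272 / 93.40 = 2.912 mol
selectivity = 4.556/(4.556+2.912) × 100 = 61.01 %

61.0 %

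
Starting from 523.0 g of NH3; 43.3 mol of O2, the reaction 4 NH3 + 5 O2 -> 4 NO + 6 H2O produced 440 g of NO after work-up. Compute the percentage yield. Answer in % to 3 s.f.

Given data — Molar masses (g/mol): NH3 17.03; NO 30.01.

n(NH3) = 523.0 / 17.03 = 30.71 mol
n(O2) = 43.30 mol
n/ν for NH3 = 30.71/4 = 7.678
n/ν for O2 = 43.30/5 = 8.660
Smallest n/ν is NH3 → limiting reagent.
theoretical n(NO) = (4/4) × 30.71 = 30.71 mol → 921.6 g
% yield = 440 / 921.6 × 100 = 47.74 %

47.7 %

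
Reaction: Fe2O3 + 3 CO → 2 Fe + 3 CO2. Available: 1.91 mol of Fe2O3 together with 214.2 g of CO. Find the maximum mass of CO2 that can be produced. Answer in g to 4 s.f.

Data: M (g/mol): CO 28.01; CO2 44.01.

252.2 g

n(Fe2O3) = 1.910 mol
n(CO) = 214.2 / 28.01 = 7.647 mol
n/ν for Fe2O3 = 1.910/1 = 1.910
n/ν for CO = 7.647/3 = 2.549
Smallest n/ν is Fe2O3 → limiting reagent.
n(CO2) = (3/1) × 1.910 = 5.730 mol
mass = 5.730 × 44.01 = 252.2 g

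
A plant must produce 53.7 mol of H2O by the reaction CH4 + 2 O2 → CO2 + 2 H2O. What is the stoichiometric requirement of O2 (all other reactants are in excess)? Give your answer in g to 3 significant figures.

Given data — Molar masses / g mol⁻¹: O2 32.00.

1720 g

n(H2O) = 53.70 mol
n(O2) = (2/2) × 53.70 = 53.70 mol
mass = 53.70 × 32.00 = 1718 g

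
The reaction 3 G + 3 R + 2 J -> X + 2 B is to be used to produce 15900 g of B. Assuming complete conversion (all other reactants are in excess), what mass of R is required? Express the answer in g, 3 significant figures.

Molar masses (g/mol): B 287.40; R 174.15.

14500 g

n(B) = 15900 / 287.40 = 55.32 mol
n(R) = (3/2) × 55.32 = 82.98 mol
mass = 82.98 × 174.15 = 14450 g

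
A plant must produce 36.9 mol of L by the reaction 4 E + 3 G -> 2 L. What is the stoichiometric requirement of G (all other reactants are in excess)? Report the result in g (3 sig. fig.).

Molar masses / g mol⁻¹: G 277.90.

n(L) = 36.90 mol
n(G) = (3/2) × 36.90 = 55.35 mol
mass = 55.35 × 277.90 = 15380 g

15400 g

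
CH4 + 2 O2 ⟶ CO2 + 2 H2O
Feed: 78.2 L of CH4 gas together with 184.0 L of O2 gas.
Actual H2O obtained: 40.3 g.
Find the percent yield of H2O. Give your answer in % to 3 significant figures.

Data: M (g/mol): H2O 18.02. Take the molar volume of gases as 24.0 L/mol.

34.3 %

n(CH4) = 78.20 / 24.0 = 3.258 mol
n(O2) = 184.0 / 24.0 = 7.667 mol
n/ν → CH4: 3.258, O2: 3.834; CH4 is limiting.
theoretical n(H2O) = (2/1) × 3.258 = 6.516 mol → 117.4 g
% yield = 40.3 / 117.4 × 100 = 34.33 %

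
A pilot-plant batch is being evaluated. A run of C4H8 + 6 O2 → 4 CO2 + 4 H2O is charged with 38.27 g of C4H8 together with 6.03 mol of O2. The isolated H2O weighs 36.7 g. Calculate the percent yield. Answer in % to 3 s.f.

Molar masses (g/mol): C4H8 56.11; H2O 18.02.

74.7 %

n(C4H8) = 38.27 / 56.11 = 0.6821 mol
n(O2) = 6.030 mol
n/ν → C4H8: 0.6821, O2: 1.005; C4H8 is limiting.
theoretical n(H2O) = (4/1) × 0.6821 = 2.728 mol → 49.16 g
% yield = 36.7 / 49.16 × 100 = 74.65 %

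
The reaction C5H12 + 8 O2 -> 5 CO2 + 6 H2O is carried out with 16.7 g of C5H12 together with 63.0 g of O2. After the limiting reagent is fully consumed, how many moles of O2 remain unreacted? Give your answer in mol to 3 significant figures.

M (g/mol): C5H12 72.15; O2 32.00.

n(C5H12) = 16.70 / 72.15 = 0.2315 mol
n(O2) = 63.00 / 32.00 = 1.969 mol
n/ν → C5H12: 0.2315, O2: 0.2461; C5H12 is limiting.
O2 consumed = (8/1) × 0.2315 = 1.852 mol
O2 remaining = 1.969 − 1.852 = 0.1170 mol

0.117 mol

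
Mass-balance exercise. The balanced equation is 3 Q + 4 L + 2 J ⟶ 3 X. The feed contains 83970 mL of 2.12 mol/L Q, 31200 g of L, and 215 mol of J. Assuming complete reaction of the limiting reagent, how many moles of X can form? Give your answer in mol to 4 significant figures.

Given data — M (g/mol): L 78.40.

178.0 mol

n(Q) = 2.12 × 83970/1000 = 178.0 mol
n(L) = 31200 / 78.40 = 398.0 mol
n(J) = 215.0 mol
n/ν for Q = 178.0/3 = 59.33
n/ν for L = 398.0/4 = 99.50
n/ν for J = 215.0/2 = 107.5
Smallest n/ν is Q → limiting reagent.
n(X) = (3/3) × 178.0 = 178.0 mol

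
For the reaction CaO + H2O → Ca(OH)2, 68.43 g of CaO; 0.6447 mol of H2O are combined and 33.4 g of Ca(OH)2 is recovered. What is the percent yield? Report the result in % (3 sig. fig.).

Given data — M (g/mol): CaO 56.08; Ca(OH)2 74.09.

69.9 %

n(CaO) = 68.43 / 56.08 = 1.220 mol
n(H2O) = 0.6447 mol
n/ν for CaO = 1.220/1 = 1.220
n/ν for H2O = 0.6447/1 = 0.6447
Smallest n/ν is H2O → limiting reagent.
theoretical n(Ca(OH)2) = (1/1) × 0.6447 = 0.6447 mol → 47.77 g
% yield = 33.4 / 47.77 × 100 = 69.92 %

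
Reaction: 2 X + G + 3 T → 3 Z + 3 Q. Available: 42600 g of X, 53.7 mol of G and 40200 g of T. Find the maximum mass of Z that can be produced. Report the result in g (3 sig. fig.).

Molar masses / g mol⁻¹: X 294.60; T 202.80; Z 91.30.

n(X) = 42600 / 294.60 = 144.6 mol
n(G) = 53.70 mol
n(T) = 40200 / 202.80 = 198.2 mol
n/ν for X = 144.6/2 = 72.30
n/ν for G = 53.70/1 = 53.70
n/ν for T = 198.2/3 = 66.07
Smallest n/ν is G → limiting reagent.
n(Z) = (3/1) × 53.70 = 161.1 mol
mass = 161.1 × 91.30 = 14710 g

14700 g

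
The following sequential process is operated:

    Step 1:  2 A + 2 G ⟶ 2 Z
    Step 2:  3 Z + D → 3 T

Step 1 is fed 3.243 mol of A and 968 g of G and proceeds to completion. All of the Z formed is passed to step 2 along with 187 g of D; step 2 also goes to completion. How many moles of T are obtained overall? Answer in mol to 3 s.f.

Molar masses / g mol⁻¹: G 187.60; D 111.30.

Step 1:
n(A) = 3.243 mol
n(G) = 968.0 / 187.60 = 5.160 mol
n/ν for A = 3.243/2 = 1.622
n/ν for G = 5.160/2 = 2.580
Smallest n/ν is A → limiting reagent.
n(Z) produced = (2/2) × 3.243 = 3.243 mol
Step 2:
n(Z) available = 3.243 mol
n(D) = 187.0 / 111.30 = 1.680 mol
n/ν for Z = 3.243/3 = 1.081
n/ν for D = 1.680/1 = 1.680
Smallest n/ν is Z → limiting reagent.
n(T) = (3/3) × 3.243 = 3.243 mol

3.24 mol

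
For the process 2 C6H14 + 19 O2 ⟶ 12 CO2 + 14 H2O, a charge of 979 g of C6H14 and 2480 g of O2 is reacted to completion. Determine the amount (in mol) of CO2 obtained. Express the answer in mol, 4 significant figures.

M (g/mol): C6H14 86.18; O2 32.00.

n(C6H14) = 979.0 / 86.18 = 11.36 mol
n(O2) = 2480 / 32.00 = 77.50 mol
n/ν for C6H14 = 11.36/2 = 5.680
n/ν for O2 = 77.50/19 = 4.079
Smallest n/ν is O2 → limiting reagent.
n(CO2) = (12/19) × 77.50 = 48.95 mol

48.95 mol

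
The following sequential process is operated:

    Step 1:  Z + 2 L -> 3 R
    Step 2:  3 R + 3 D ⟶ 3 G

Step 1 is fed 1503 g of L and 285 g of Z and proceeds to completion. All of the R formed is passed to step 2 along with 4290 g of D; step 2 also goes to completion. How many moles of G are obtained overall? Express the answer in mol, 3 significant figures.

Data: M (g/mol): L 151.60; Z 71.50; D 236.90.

Step 1:
n(L) = 1503 / 151.60 = 9.914 mol
n(Z) = 285.0 / 71.50 = 3.986 mol
n/ν for L = 9.914/2 = 4.957
n/ν for Z = 3.986/1 = 3.986
Smallest n/ν is Z → limiting reagent.
n(R) produced = (3/1) × 3.986 = 11.96 mol
Step 2:
n(R) available = 11.96 mol
n(D) = 4290 / 236.90 = 18.11 mol
n/ν for R = 11.96/3 = 3.987
n/ν for D = 18.11/3 = 6.037
Smallest n/ν is R → limiting reagent.
n(G) = (3/3) × 11.96 = 11.96 mol

12.0 mol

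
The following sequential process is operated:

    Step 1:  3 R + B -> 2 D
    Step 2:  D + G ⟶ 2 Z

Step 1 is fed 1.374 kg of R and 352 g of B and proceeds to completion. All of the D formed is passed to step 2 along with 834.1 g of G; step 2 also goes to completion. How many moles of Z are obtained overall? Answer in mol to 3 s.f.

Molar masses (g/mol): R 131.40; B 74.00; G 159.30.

10.5 mol

Step 1:
n(R) = 1.374×1000 / 131.40 = 10.46 mol
n(B) = 352.0 / 74.00 = 4.757 mol
n/ν for R = 10.46/3 = 3.487
n/ν for B = 4.757/1 = 4.757
Smallest n/ν is R → limiting reagent.
n(D) produced = (2/3) × 10.46 = 6.973 mol
Step 2:
n(D) available = 6.973 mol
n(G) = 834.1 / 159.30 = 5.236 mol
n/ν for D = 6.973/1 = 6.973
n/ν for G = 5.236/1 = 5.236
Smallest n/ν is G → limiting reagent.
n(Z) = (2/1) × 5.236 = 10.47 mol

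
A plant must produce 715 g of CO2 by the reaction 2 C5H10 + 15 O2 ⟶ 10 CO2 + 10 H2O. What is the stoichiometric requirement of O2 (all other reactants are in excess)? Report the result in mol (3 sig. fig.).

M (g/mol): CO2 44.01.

24.4 mol

n(CO2) = 715 / 44.01 = 16.25 mol
n(O2) = (15/10) × 16.25 = 24.38 mol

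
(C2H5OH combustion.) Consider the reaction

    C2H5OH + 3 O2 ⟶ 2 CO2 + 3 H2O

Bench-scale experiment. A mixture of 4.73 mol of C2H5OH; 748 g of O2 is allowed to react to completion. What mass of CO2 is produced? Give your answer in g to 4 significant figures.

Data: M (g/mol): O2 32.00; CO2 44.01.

n(C2H5OH) = 4.730 mol
n(O2) = 748.0 / 32.00 = 23.38 mol
n/ν for C2H5OH = 4.730/1 = 4.730
n/ν for O2 = 23.38/3 = 7.793
Smallest n/ν is C2H5OH → limiting reagent.
n(CO2) = (2/1) × 4.730 = 9.460 mol
mass = 9.460 × 44.01 = 416.3 g

416.3 g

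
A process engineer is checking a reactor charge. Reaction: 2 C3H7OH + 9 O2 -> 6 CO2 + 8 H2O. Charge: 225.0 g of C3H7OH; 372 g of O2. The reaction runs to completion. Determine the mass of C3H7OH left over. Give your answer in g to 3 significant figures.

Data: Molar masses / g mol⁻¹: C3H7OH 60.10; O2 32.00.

69.7 g

n(C3H7OH) = 225.0 / 60.10 = 3.744 mol
n(O2) = 372.0 / 32.00 = 11.63 mol
n/ν for C3H7OH = 3.744/2 = 1.872
n/ν for O2 = 11.63/9 = 1.292
Smallest n/ν is O2 → limiting reagent.
C3H7OH consumed = (2/9) × 11.63 = 2.584 mol
C3H7OH remaining = 3.744 − 2.584 = 1.160 mol
mass = 1.160 × 60.10 = 69.72 g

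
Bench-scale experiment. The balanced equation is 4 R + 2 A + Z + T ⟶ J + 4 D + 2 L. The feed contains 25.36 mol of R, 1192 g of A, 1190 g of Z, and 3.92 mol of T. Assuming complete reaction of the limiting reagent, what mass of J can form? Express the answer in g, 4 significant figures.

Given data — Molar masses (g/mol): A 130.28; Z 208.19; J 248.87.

n(R) = 25.36 mol
n(A) = 1192 / 130.28 = 9.150 mol
n(Z) = 1190 / 208.19 = 5.716 mol
n(T) = 3.920 mol
n/ν for R = 25.36/4 = 6.340
n/ν for A = 9.150/2 = 4.575
n/ν for Z = 5.716/1 = 5.716
n/ν for T = 3.920/1 = 3.920
Smallest n/ν is T → limiting reagent.
n(J) = (1/1) × 3.920 = 3.920 mol
mass = 3.920 × 248.87 = 975.6 g

975.6 g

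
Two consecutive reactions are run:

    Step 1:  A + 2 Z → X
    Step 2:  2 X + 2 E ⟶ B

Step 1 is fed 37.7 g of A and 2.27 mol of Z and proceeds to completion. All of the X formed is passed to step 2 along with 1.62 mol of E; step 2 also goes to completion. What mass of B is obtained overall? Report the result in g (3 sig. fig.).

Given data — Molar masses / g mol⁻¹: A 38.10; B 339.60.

168 g

Step 1:
n(A) = 37.70 / 38.10 = 0.9895 mol
n(Z) = 2.270 mol
n/ν for A = 0.9895/1 = 0.9895
n/ν for Z = 2.270/2 = 1.135
Smallest n/ν is A → limiting reagent.
n(X) produced = (1/1) × 0.9895 = 0.9895 mol
Step 2:
n(X) available = 0.9895 mol
n(E) = 1.620 mol
n/ν for X = 0.9895/2 = 0.4948
n/ν for E = 1.620/2 = 0.8100
Smallest n/ν is X → limiting reagent.
n(B) = (1/2) × 0.9895 = 0.4948 mol
mass = 0.4948 × 339.60 = 168.0 g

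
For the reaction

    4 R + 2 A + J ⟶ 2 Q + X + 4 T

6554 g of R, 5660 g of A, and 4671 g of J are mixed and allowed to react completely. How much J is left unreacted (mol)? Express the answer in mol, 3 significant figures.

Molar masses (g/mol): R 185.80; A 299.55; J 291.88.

n(R) = 6554 / 185.80 = 35.27 mol
n(A) = 5660 / 299.55 = 18.90 mol
n(J) = 4671 / 291.88 = 16.00 mol
n/ν for R = 35.27/4 = 8.818
n/ν for A = 18.90/2 = 9.450
n/ν for J = 16.00/1 = 16.00
Smallest n/ν is R → limiting reagent.
J consumed = (1/4) × 35.27 = 8.818 mol
J remaining = 16.00 − 8.818 = 7.182 mol

7.18 mol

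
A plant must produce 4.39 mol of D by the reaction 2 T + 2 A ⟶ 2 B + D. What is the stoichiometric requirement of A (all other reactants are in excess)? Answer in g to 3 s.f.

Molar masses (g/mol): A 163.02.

1430 g

n(D) = 4.390 mol
n(A) = (2/1) × 4.390 = 8.780 mol
mass = 8.780 × 163.02 = 1431 g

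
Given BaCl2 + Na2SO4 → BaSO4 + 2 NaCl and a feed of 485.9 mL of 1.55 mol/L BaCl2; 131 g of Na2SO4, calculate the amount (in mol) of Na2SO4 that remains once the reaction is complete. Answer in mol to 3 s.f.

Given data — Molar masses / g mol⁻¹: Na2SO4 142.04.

n(BaCl2) = 1.55 × 485.9/1000 = 0.7531 mol
n(Na2SO4) = 131.0 / 142.04 = 0.9223 mol
n/ν for BaCl2 = 0.7531/1 = 0.7531
n/ν for Na2SO4 = 0.9223/1 = 0.9223
Smallest n/ν is BaCl2 → limiting reagent.
Na2SO4 consumed = (1/1) × 0.7531 = 0.7531 mol
Na2SO4 remaining = 0.9223 − 0.7531 = 0.1692 mol

0.169 mol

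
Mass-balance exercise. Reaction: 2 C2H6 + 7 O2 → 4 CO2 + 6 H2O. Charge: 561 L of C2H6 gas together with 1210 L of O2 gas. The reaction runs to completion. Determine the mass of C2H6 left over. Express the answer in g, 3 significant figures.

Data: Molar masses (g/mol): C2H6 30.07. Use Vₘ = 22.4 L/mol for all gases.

289 g

n(C2H6) = 561.0 / 22.4 = 25.04 mol
n(O2) = 1210 / 22.4 = 54.02 mol
n/ν for C2H6 = 25.04/2 = 12.52
n/ν for O2 = 54.02/7 = 7.717
Smallest n/ν is O2 → limiting reagent.
C2H6 consumed = (2/7) × 54.02 = 15.43 mol
C2H6 remaining = 25.04 − 15.43 = 9.610 mol
mass = 9.610 × 30.07 = 289.0 g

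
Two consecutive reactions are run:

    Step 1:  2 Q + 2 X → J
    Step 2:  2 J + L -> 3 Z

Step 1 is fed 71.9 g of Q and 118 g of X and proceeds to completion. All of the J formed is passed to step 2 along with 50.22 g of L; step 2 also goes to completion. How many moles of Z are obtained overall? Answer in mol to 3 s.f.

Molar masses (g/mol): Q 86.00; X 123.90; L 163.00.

0.627 mol

Step 1:
n(Q) = 71.90 / 86.00 = 0.8360 mol
n(X) = 118.0 / 123.90 = 0.9524 mol
n/ν for Q = 0.8360/2 = 0.4180
n/ν for X = 0.9524/2 = 0.4762
Smallest n/ν is Q → limiting reagent.
n(J) produced = (1/2) × 0.8360 = 0.4180 mol
Step 2:
n(J) available = 0.4180 mol
n(L) = 50.22 / 163.00 = 0.3081 mol
n/ν for J = 0.4180/2 = 0.2090
n/ν for L = 0.3081/1 = 0.3081
Smallest n/ν is J → limiting reagent.
n(Z) = (3/2) × 0.4180 = 0.6270 mol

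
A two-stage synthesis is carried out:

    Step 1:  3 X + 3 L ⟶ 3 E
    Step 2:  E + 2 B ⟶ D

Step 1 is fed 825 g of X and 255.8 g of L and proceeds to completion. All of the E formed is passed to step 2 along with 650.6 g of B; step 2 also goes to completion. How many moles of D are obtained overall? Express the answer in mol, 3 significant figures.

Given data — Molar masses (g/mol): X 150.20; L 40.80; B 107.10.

3.04 mol

Step 1:
n(X) = 825.0 / 150.20 = 5.493 mol
n(L) = 255.8 / 40.80 = 6.270 mol
n/ν for X = 5.493/3 = 1.831
n/ν for L = 6.270/3 = 2.090
Smallest n/ν is X → limiting reagent.
n(E) produced = (3/3) × 5.493 = 5.493 mol
Step 2:
n(E) available = 5.493 mol
n(B) = 650.6 / 107.10 = 6.075 mol
n/ν for E = 5.493/1 = 5.493
n/ν for B = 6.075/2 = 3.038
Smallest n/ν is B → limiting reagent.
n(D) = (1/2) × 6.075 = 3.038 mol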